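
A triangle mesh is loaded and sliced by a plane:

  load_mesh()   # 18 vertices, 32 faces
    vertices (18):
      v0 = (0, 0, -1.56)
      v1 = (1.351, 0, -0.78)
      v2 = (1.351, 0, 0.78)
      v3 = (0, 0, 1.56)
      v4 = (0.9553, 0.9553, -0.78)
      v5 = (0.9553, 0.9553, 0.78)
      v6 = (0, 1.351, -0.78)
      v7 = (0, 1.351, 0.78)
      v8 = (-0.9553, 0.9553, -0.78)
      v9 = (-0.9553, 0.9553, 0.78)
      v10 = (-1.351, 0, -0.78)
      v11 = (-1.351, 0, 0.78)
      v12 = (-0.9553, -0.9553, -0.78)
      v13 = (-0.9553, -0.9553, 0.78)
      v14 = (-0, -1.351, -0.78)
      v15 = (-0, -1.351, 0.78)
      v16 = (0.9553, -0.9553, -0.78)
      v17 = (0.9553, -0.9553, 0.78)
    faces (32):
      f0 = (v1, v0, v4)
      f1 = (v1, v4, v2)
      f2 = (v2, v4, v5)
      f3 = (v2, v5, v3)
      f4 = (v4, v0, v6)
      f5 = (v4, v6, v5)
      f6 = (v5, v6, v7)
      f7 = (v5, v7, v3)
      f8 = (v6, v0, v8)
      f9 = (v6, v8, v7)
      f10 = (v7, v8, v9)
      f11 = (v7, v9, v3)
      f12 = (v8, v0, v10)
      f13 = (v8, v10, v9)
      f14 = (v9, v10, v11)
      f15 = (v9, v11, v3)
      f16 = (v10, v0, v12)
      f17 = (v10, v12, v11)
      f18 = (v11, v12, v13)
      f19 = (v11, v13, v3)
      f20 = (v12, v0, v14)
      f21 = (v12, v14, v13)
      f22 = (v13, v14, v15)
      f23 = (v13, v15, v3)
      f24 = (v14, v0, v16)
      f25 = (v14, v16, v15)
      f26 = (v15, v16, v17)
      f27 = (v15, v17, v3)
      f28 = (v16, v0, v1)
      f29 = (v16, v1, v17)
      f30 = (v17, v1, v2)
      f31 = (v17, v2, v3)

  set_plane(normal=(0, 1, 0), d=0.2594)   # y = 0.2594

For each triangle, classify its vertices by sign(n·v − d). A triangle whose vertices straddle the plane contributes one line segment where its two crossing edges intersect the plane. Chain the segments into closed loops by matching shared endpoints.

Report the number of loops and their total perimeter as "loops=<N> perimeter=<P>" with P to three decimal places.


loops=1 perimeter=8.732

Straddling triangles (12 of 32):
  (v1,v0,v4) [--+] → (0.2594, 0.2594, -1.3482)–(1.24355, 0.2594, -0.78)  len=1.1364
  (v1,v4,v2) [-+-] → (1.24355, 0.2594, -0.78)–(1.24355, 0.2594, 0.356401)  len=1.1364
  (v2,v4,v5) [-++] → (1.24355, 0.2594, 0.356401)–(1.24355, 0.2594, 0.78)  len=0.4236
  (v2,v5,v3) [-+-] → (1.24355, 0.2594, 0.78)–(0.2594, 0.2594, 1.3482)  len=1.1364
  (v4,v0,v6) [+-+] → (0.2594, 0.2594, -1.3482)–(0, 0.2594, -1.41024)  len=0.2667
  (v5,v7,v3) [++-] → (0, 0.2594, 1.41024)–(0.2594, 0.2594, 1.3482)  len=0.2667
  (v6,v0,v8) [+-+] → (0, 0.2594, -1.41024)–(-0.2594, 0.2594, -1.3482)  len=0.2667
  (v7,v9,v3) [++-] → (-0.2594, 0.2594, 1.3482)–(0, 0.2594, 1.41024)  len=0.2667
  (v8,v0,v10) [+--] → (-0.2594, 0.2594, -1.3482)–(-1.24355, 0.2594, -0.78)  len=1.1364
  (v8,v10,v9) [+-+] → (-1.24355, 0.2594, -0.78)–(-1.24355, 0.2594, -0.356401)  len=0.4236
  (v9,v10,v11) [+--] → (-1.24355, 0.2594, -0.356401)–(-1.24355, 0.2594, 0.78)  len=1.1364
  (v9,v11,v3) [+--] → (-1.24355, 0.2594, 0.78)–(-0.2594, 0.2594, 1.3482)  len=1.1364

Chained into 1 loop(s):
  loop 1: 12 segments, perimeter = 8.7325
Total perimeter = 8.732


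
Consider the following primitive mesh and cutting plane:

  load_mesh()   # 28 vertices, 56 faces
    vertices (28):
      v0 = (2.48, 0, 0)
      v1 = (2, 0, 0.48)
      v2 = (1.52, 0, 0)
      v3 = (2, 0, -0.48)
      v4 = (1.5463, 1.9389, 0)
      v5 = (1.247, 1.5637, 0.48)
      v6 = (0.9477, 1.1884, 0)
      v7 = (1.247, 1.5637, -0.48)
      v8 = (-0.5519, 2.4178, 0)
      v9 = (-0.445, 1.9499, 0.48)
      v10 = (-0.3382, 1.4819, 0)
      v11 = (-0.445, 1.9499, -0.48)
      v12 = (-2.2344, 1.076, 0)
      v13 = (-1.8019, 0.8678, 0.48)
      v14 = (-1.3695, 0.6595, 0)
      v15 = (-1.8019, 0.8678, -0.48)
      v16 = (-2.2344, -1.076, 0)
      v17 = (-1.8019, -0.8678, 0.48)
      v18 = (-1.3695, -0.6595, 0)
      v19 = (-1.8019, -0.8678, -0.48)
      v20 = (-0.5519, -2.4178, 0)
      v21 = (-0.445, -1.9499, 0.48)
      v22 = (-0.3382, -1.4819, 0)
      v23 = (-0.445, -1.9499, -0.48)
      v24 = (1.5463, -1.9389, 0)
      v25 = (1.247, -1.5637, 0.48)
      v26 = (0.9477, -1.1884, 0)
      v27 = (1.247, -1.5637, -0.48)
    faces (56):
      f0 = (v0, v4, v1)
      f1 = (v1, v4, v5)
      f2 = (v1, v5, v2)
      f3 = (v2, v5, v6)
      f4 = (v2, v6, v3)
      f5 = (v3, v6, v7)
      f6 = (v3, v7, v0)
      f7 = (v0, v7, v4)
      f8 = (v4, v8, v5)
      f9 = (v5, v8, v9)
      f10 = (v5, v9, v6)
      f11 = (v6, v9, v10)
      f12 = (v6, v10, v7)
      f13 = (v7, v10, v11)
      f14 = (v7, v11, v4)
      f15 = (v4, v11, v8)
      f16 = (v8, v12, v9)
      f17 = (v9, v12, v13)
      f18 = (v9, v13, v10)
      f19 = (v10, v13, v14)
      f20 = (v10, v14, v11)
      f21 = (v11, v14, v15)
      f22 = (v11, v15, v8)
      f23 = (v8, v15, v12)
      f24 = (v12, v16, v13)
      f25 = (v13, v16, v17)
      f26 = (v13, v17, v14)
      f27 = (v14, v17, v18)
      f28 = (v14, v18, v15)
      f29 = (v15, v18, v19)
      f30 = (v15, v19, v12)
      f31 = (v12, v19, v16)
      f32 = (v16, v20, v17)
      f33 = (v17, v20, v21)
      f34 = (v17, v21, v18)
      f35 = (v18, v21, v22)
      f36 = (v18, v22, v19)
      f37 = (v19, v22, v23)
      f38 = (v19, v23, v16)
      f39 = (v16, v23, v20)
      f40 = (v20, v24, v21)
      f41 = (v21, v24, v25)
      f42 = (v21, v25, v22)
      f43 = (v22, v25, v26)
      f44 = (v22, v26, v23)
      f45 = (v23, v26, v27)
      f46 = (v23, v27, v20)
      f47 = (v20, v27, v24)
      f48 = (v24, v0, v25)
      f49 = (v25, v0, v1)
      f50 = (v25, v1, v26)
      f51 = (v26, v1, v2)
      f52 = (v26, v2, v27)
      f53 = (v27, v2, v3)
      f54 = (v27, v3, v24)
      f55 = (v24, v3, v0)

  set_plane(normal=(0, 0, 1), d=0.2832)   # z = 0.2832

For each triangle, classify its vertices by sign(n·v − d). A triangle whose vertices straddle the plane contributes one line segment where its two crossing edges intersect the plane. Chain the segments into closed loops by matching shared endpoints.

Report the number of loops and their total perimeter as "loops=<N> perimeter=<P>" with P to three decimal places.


Straddling triangles (28 of 56):
  (v0,v4,v1) [--+] → (1.81398, 0.794949, 0.2832)–(2.1968, 0, 0.2832)  len=0.8823
  (v1,v4,v5) [+-+] → (1.81398, 0.794949, 0.2832)–(1.36971, 1.71753, 0.2832)  len=1.0240
  (v1,v5,v2) [++-] → (1.35893, 0.922583, 0.2832)–(1.8032, 0, 0.2832)  len=1.0240
  (v2,v5,v6) [-+-] → (1.35893, 0.922583, 0.2832)–(1.12429, 1.40983, 0.2832)  len=0.5408
  (v4,v8,v5) [--+] → (0.509451, 1.91388, 0.2832)–(1.36971, 1.71753, 0.2832)  len=0.8824
  (v5,v8,v9) [+-+] → (0.509451, 1.91388, 0.2832)–(-0.488829, 2.14174, 0.2832)  len=1.0240
  (v5,v9,v6) [++-] → (0.126007, 1.63768, 0.2832)–(1.12429, 1.40983, 0.2832)  len=1.0240
  (v6,v9,v10) [-+-] → (0.126007, 1.63769, 0.2832)–(-0.401212, 1.75802, 0.2832)  len=0.5408
  (v8,v12,v9) [--+] → (-1.17865, 1.5916, 0.2832)–(-0.488829, 2.14174, 0.2832)  len=0.8823
  (v9,v12,v13) [+-+] → (-1.17865, 1.5916, 0.2832)–(-1.97923, 0.953162, 0.2832)  len=1.0240
  (v9,v13,v10) [++-] → (-1.20178, 1.11958, 0.2832)–(-0.401212, 1.75802, 0.2832)  len=1.0240
  (v10,v13,v14) [-+-] → (-1.20178, 1.11958, 0.2832)–(-1.62462, 0.782397, 0.2832)  len=0.5408
  (v12,v16,v13) [--+] → (-1.97923, 0.070842, 0.2832)–(-1.97923, 0.953162, 0.2832)  len=0.8823
  (v13,v16,v17) [+-+] → (-1.97923, 0.070842, 0.2832)–(-1.97923, -0.953162, 0.2832)  len=1.0240
  (v13,v17,v14) [++-] → (-1.62462, -0.241607, 0.2832)–(-1.62462, 0.782397, 0.2832)  len=1.0240
  (v14,v17,v18) [-+-] → (-1.62462, -0.241607, 0.2832)–(-1.62462, -0.782397, 0.2832)  len=0.5408
  (v16,v20,v17) [--+] → (-1.2894, -1.5033, 0.2832)–(-1.97923, -0.953162, 0.2832)  len=0.8823
  (v17,v20,v21) [+-+] → (-1.2894, -1.5033, 0.2832)–(-0.488829, -2.14174, 0.2832)  len=1.0240
  (v17,v21,v18) [++-] → (-0.824045, -1.42084, 0.2832)–(-1.62462, -0.782397, 0.2832)  len=1.0240
  (v18,v21,v22) [-+-] → (-0.824045, -1.42084, 0.2832)–(-0.401212, -1.75802, 0.2832)  len=0.5408
  (v20,v24,v21) [--+] → (0.371433, -1.94539, 0.2832)–(-0.488829, -2.14174, 0.2832)  len=0.8824
  (v21,v24,v25) [+-+] → (0.371433, -1.94539, 0.2832)–(1.36971, -1.71753, 0.2832)  len=1.0240
  (v21,v25,v22) [++-] → (0.597068, -1.53016, 0.2832)–(-0.401212, -1.75802, 0.2832)  len=1.0240
  (v22,v25,v26) [-+-] → (0.597068, -1.53016, 0.2832)–(1.12429, -1.40983, 0.2832)  len=0.5408
  (v24,v0,v25) [--+] → (1.75253, -0.922583, 0.2832)–(1.36971, -1.71753, 0.2832)  len=0.8823
  (v25,v0,v1) [+-+] → (1.75253, -0.922583, 0.2832)–(2.1968, 0, 0.2832)  len=1.0240
  (v25,v1,v26) [++-] → (1.56856, -0.487244, 0.2832)–(1.12429, -1.40983, 0.2832)  len=1.0240
  (v26,v1,v2) [-+-] → (1.56856, -0.487244, 0.2832)–(1.8032, 0, 0.2832)  len=0.5408

Chained into 2 loop(s):
  loop 1: 14 segments, perimeter = 13.3442
  loop 2: 14 segments, perimeter = 10.9534
Total perimeter = 24.298

loops=2 perimeter=24.298


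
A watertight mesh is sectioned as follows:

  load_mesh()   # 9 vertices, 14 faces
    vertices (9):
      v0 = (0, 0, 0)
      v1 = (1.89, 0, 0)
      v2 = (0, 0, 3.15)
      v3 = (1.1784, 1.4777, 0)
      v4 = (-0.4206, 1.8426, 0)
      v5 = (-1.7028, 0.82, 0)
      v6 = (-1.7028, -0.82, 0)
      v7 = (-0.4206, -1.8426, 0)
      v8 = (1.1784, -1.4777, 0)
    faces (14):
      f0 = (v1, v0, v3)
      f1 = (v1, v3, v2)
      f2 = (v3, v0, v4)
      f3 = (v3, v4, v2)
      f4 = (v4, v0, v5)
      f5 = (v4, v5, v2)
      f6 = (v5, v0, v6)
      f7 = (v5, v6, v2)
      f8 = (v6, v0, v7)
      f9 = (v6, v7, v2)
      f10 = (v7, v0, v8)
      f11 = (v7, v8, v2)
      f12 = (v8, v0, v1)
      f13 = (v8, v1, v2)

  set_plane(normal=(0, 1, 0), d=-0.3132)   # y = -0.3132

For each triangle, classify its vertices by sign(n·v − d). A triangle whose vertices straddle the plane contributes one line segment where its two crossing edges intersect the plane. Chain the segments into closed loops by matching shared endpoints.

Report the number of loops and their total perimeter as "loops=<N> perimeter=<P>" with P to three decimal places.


Straddling triangles (8 of 14):
  (v5,v0,v6) [++-] → (-0.650387, -0.3132, 0)–(-1.7028, -0.3132, 0)  len=1.0524
  (v5,v6,v2) [+-+] → (-1.7028, -0.3132, 0)–(-0.650387, -0.3132, 1.94685)  len=2.2131
  (v6,v0,v7) [-+-] → (-0.650387, -0.3132, 0)–(-0.0714924, -0.3132, 0)  len=0.5789
  (v6,v7,v2) [--+] → (-0.0714924, -0.3132, 2.61457)–(-0.650387, -0.3132, 1.94685)  len=0.8837
  (v7,v0,v8) [-+-] → (-0.0714924, -0.3132, 0)–(0.249763, -0.3132, 0)  len=0.3213
  (v7,v8,v2) [--+] → (0.249763, -0.3132, 2.48235)–(-0.0714924, -0.3132, 2.61457)  len=0.3474
  (v8,v0,v1) [-++] → (0.249763, -0.3132, 0)–(1.73918, -0.3132, 0)  len=1.4894
  (v8,v1,v2) [-++] → (1.73918, -0.3132, 0)–(0.249763, -0.3132, 2.48235)  len=2.8949

Chained into 1 loop(s):
  loop 1: 8 segments, perimeter = 9.7811
Total perimeter = 9.781

loops=1 perimeter=9.781


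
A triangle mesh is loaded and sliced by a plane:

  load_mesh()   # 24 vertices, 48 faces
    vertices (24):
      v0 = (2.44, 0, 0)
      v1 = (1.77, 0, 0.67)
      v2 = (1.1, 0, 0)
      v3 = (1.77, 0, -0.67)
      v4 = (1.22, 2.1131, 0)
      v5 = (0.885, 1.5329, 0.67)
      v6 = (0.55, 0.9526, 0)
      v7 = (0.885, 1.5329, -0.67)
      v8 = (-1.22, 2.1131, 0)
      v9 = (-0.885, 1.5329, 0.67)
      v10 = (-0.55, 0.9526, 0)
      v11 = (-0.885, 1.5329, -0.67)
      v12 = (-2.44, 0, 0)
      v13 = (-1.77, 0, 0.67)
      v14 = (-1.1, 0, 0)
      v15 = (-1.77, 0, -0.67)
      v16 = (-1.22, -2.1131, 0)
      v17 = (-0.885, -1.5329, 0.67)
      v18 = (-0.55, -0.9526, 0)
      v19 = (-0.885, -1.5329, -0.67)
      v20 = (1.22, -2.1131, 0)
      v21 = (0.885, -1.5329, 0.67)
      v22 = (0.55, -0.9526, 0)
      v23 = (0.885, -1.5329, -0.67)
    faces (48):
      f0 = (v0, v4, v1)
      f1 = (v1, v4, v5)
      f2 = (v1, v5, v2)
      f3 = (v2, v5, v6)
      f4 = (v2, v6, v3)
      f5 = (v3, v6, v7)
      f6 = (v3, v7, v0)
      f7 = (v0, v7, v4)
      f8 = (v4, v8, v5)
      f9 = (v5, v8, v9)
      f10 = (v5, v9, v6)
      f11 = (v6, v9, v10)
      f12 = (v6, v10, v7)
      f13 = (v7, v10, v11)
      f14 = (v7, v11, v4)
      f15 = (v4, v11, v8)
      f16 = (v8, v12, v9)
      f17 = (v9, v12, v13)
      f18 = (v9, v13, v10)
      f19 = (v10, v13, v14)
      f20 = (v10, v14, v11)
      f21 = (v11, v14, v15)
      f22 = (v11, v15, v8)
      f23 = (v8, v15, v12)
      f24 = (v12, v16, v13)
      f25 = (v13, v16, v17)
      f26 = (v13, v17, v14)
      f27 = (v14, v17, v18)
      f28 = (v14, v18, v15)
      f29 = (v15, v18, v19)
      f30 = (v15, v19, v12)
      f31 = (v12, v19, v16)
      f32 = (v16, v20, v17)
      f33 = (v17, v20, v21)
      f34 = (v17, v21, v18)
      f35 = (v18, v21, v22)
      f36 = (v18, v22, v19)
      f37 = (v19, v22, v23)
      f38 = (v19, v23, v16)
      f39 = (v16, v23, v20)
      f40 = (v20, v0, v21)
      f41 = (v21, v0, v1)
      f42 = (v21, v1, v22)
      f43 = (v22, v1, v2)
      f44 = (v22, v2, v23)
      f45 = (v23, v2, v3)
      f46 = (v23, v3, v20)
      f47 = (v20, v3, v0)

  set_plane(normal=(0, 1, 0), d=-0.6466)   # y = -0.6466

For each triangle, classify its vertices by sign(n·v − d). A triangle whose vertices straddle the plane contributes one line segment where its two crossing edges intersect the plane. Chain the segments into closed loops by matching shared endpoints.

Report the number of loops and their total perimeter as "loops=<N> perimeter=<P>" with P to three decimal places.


loops=2 perimeter=7.580

Straddling triangles (16 of 48):
  (v12,v16,v13) [+-+] → (-2.06668, -0.6466, 0)–(-1.6017, -0.6466, 0.464983)  len=0.6576
  (v13,v16,v17) [+--] → (-1.6017, -0.6466, 0.464983)–(-1.39669, -0.6466, 0.67)  len=0.2899
  (v13,v17,v14) [+-+] → (-1.39669, -0.6466, 0.67)–(-1.00931, -0.6466, 0.282616)  len=0.5478
  (v14,v17,v18) [+--] → (-1.00931, -0.6466, 0.282616)–(-0.726674, -0.6466, 0)  len=0.3997
  (v14,v18,v15) [+-+] → (-0.726674, -0.6466, 0)–(-0.941896, -0.6466, -0.215221)  len=0.3044
  (v15,v18,v19) [+--] → (-0.941896, -0.6466, -0.215221)–(-1.39669, -0.6466, -0.67)  len=0.6432
  (v15,v19,v12) [+-+] → (-1.39669, -0.6466, -0.67)–(-1.78408, -0.6466, -0.282616)  len=0.5478
  (v12,v19,v16) [+--] → (-1.78408, -0.6466, -0.282616)–(-2.06668, -0.6466, 0)  len=0.3997
  (v20,v0,v21) [-+-] → (2.06668, -0.6466, 0)–(1.78408, -0.6466, 0.282616)  len=0.3997
  (v21,v0,v1) [-++] → (1.78408, -0.6466, 0.282616)–(1.39669, -0.6466, 0.67)  len=0.5478
  (v21,v1,v22) [-+-] → (1.39669, -0.6466, 0.67)–(0.941896, -0.6466, 0.215221)  len=0.6432
  (v22,v1,v2) [-++] → (0.941896, -0.6466, 0.215221)–(0.726674, -0.6466, 0)  len=0.3044
  (v22,v2,v23) [-+-] → (0.726674, -0.6466, 0)–(1.00931, -0.6466, -0.282616)  len=0.3997
  (v23,v2,v3) [-++] → (1.00931, -0.6466, -0.282616)–(1.39669, -0.6466, -0.67)  len=0.5478
  (v23,v3,v20) [-+-] → (1.39669, -0.6466, -0.67)–(1.6017, -0.6466, -0.464983)  len=0.2899
  (v20,v3,v0) [-++] → (1.6017, -0.6466, -0.464983)–(2.06668, -0.6466, 0)  len=0.6576

Chained into 2 loop(s):
  loop 1: 8 segments, perimeter = 3.7901
  loop 2: 8 segments, perimeter = 3.7901
Total perimeter = 7.580


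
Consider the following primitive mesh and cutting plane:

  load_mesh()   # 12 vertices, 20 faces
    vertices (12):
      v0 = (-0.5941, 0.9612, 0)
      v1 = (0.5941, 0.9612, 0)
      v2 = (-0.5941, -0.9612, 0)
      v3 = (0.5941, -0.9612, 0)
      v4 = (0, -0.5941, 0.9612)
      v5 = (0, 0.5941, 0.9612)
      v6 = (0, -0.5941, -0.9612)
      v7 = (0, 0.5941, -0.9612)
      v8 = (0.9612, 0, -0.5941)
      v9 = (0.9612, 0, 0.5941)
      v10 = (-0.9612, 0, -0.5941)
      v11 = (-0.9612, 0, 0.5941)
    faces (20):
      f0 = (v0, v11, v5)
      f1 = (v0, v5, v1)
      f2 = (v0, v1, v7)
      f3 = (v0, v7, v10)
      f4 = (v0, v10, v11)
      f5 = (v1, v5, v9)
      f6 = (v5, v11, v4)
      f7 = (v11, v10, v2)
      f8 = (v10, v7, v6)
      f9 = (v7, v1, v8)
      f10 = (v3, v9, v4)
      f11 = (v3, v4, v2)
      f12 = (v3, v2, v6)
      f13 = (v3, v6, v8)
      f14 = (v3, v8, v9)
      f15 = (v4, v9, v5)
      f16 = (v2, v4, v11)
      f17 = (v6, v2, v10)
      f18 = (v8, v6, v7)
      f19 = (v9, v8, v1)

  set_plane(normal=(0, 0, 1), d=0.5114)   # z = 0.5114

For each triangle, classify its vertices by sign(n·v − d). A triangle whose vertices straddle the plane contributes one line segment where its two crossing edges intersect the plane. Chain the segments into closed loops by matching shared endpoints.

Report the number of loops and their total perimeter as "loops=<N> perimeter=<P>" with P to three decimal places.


loops=1 perimeter=5.261

Straddling triangles (10 of 20):
  (v0,v11,v5) [-++] → (-0.910099, 0.133801, 0.5114)–(-0.278013, 0.765887, 0.5114)  len=0.8939
  (v0,v5,v1) [-+-] → (-0.278013, 0.765887, 0.5114)–(0.278013, 0.765887, 0.5114)  len=0.5560
  (v0,v10,v11) [--+] → (-0.9612, 0, 0.5114)–(-0.910099, 0.133801, 0.5114)  len=0.1432
  (v1,v5,v9) [-++] → (0.278013, 0.765887, 0.5114)–(0.910099, 0.133801, 0.5114)  len=0.8939
  (v11,v10,v2) [+--] → (-0.9612, 0, 0.5114)–(-0.910099, -0.133801, 0.5114)  len=0.1432
  (v3,v9,v4) [-++] → (0.910099, -0.133801, 0.5114)–(0.278013, -0.765887, 0.5114)  len=0.8939
  (v3,v4,v2) [-+-] → (0.278013, -0.765887, 0.5114)–(-0.278013, -0.765887, 0.5114)  len=0.5560
  (v3,v8,v9) [--+] → (0.9612, 0, 0.5114)–(0.910099, -0.133801, 0.5114)  len=0.1432
  (v2,v4,v11) [-++] → (-0.278013, -0.765887, 0.5114)–(-0.910099, -0.133801, 0.5114)  len=0.8939
  (v9,v8,v1) [+--] → (0.9612, 0, 0.5114)–(0.910099, 0.133801, 0.5114)  len=0.1432

Chained into 1 loop(s):
  loop 1: 10 segments, perimeter = 5.2606
Total perimeter = 5.261


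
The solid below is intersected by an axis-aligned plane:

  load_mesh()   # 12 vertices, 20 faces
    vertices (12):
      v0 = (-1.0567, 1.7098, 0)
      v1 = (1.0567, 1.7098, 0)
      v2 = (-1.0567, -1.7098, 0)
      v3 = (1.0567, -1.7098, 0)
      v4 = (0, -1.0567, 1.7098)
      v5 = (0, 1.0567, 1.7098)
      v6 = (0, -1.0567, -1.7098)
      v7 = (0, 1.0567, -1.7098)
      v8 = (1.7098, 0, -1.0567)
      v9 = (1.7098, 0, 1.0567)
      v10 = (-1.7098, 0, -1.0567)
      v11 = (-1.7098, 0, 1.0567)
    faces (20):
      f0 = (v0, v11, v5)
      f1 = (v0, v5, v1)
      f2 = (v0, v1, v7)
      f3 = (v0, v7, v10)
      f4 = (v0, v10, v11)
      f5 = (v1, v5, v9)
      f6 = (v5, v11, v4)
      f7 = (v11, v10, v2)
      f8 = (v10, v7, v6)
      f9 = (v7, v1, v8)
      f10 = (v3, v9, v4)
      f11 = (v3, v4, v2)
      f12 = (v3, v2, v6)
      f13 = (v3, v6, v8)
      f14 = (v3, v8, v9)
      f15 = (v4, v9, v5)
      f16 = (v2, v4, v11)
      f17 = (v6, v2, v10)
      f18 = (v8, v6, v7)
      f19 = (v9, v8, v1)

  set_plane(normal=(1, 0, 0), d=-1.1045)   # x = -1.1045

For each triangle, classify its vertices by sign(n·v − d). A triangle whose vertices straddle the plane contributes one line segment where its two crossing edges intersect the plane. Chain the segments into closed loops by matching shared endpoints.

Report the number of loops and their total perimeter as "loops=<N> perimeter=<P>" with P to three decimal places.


Straddling triangles (8 of 20):
  (v0,v11,v5) [+-+] → (-1.1045, 1.58466, 0.0773392)–(-1.1045, 0.374091, 1.28791)  len=1.7120
  (v0,v7,v10) [++-] → (-1.1045, 0.374091, -1.28791)–(-1.1045, 1.58466, -0.0773392)  len=1.7120
  (v0,v10,v11) [+--] → (-1.1045, 1.58466, -0.0773392)–(-1.1045, 1.58466, 0.0773392)  len=0.1547
  (v5,v11,v4) [+-+] → (-1.1045, 0.374091, 1.28791)–(-1.1045, -0.374091, 1.28791)  len=0.7482
  (v11,v10,v2) [--+] → (-1.1045, -1.58466, -0.0773392)–(-1.1045, -1.58466, 0.0773392)  len=0.1547
  (v10,v7,v6) [-++] → (-1.1045, 0.374091, -1.28791)–(-1.1045, -0.374091, -1.28791)  len=0.7482
  (v2,v4,v11) [++-] → (-1.1045, -0.374091, 1.28791)–(-1.1045, -1.58466, 0.0773392)  len=1.7120
  (v6,v2,v10) [++-] → (-1.1045, -1.58466, -0.0773392)–(-1.1045, -0.374091, -1.28791)  len=1.7120

Chained into 1 loop(s):
  loop 1: 8 segments, perimeter = 8.6537
Total perimeter = 8.654

loops=1 perimeter=8.654


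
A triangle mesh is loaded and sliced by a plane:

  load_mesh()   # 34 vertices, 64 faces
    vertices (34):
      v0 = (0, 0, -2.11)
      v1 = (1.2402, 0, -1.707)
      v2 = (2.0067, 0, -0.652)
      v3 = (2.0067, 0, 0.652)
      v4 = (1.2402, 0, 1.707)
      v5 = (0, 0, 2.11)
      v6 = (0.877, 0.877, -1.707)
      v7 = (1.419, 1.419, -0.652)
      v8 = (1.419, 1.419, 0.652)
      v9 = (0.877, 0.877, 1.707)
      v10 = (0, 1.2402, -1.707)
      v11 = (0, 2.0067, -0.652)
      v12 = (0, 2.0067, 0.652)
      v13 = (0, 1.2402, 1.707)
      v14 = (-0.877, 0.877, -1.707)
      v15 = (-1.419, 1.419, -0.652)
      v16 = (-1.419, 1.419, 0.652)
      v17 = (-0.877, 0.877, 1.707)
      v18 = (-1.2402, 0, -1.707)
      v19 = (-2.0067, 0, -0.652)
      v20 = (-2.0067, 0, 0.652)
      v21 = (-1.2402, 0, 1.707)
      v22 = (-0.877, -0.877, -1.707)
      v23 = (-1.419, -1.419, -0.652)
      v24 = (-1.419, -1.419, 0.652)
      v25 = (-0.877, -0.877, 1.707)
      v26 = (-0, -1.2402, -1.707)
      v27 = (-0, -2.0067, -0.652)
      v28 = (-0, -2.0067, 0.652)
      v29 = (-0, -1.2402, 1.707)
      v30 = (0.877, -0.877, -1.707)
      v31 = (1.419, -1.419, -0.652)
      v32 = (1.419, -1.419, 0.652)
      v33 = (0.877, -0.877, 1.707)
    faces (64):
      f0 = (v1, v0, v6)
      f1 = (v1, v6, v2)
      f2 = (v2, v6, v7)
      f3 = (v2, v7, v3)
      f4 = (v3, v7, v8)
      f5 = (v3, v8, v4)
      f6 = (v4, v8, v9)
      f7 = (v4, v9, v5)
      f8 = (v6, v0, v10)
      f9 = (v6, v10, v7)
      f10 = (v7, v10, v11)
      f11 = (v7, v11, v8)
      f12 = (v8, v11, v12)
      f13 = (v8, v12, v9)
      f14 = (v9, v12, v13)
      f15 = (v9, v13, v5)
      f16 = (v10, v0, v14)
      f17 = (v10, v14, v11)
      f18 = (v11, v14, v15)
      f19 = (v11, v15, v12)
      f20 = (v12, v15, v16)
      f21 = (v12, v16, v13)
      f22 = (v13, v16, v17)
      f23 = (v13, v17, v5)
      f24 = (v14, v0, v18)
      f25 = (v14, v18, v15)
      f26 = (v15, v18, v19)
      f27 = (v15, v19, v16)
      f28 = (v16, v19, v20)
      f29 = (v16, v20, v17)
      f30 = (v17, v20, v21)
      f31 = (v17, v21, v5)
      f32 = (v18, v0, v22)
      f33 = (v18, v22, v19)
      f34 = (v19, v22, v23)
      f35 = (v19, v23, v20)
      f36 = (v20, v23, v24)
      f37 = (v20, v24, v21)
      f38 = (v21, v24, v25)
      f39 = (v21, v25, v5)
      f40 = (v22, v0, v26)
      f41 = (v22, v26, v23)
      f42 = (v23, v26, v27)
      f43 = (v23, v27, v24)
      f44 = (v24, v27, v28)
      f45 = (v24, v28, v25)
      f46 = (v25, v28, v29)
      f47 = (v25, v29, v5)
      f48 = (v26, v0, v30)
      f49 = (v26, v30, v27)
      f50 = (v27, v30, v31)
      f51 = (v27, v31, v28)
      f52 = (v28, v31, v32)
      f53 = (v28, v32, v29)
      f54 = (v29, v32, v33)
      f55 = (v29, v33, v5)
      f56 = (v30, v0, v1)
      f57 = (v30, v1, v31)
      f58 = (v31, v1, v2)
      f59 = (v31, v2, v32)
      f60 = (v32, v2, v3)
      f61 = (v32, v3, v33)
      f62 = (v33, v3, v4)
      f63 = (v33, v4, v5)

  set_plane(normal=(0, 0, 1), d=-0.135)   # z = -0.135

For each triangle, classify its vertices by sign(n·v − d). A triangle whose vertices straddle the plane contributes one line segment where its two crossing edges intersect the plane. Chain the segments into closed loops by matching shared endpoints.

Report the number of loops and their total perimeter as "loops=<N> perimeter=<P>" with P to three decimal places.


loops=1 perimeter=12.287

Straddling triangles (16 of 64):
  (v2,v7,v3) [--+] → (1.65201, 0.856406, -0.135)–(2.0067, 0, -0.135)  len=0.9270
  (v3,v7,v8) [+-+] → (1.65201, 0.856406, -0.135)–(1.419, 1.419, -0.135)  len=0.6089
  (v7,v11,v8) [--+] → (0.562594, 1.77369, -0.135)–(1.419, 1.419, -0.135)  len=0.9270
  (v8,v11,v12) [+-+] → (0.562594, 1.77369, -0.135)–(0, 2.0067, -0.135)  len=0.6089
  (v11,v15,v12) [--+] → (-0.856406, 1.65201, -0.135)–(0, 2.0067, -0.135)  len=0.9270
  (v12,v15,v16) [+-+] → (-0.856406, 1.65201, -0.135)–(-1.419, 1.419, -0.135)  len=0.6089
  (v15,v19,v16) [--+] → (-1.77369, 0.562594, -0.135)–(-1.419, 1.419, -0.135)  len=0.9270
  (v16,v19,v20) [+-+] → (-1.77369, 0.562594, -0.135)–(-2.0067, 0, -0.135)  len=0.6089
  (v19,v23,v20) [--+] → (-1.65201, -0.856406, -0.135)–(-2.0067, 0, -0.135)  len=0.9270
  (v20,v23,v24) [+-+] → (-1.65201, -0.856406, -0.135)–(-1.419, -1.419, -0.135)  len=0.6089
  (v23,v27,v24) [--+] → (-0.562594, -1.77369, -0.135)–(-1.419, -1.419, -0.135)  len=0.9270
  (v24,v27,v28) [+-+] → (-0.562594, -1.77369, -0.135)–(0, -2.0067, -0.135)  len=0.6089
  (v27,v31,v28) [--+] → (0.856406, -1.65201, -0.135)–(0, -2.0067, -0.135)  len=0.9270
  (v28,v31,v32) [+-+] → (0.856406, -1.65201, -0.135)–(1.419, -1.419, -0.135)  len=0.6089
  (v31,v2,v32) [--+] → (1.77369, -0.562594, -0.135)–(1.419, -1.419, -0.135)  len=0.9270
  (v32,v2,v3) [+-+] → (1.77369, -0.562594, -0.135)–(2.0067, 0, -0.135)  len=0.6089

Chained into 1 loop(s):
  loop 1: 16 segments, perimeter = 12.2871
Total perimeter = 12.287


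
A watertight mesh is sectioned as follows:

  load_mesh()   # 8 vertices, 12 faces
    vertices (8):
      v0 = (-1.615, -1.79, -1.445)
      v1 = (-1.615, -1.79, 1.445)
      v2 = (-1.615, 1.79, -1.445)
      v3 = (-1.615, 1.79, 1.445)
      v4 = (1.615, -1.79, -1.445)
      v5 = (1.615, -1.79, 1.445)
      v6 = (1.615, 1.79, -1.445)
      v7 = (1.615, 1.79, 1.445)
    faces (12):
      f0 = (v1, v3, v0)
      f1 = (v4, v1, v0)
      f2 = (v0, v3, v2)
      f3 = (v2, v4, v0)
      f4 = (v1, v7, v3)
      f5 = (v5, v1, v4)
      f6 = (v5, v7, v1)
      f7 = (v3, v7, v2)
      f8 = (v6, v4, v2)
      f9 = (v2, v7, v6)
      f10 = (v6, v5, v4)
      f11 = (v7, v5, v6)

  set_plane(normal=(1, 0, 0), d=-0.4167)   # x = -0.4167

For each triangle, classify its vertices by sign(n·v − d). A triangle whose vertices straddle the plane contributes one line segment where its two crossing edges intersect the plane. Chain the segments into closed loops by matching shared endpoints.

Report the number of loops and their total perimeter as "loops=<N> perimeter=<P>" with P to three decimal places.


loops=1 perimeter=12.940

Straddling triangles (8 of 12):
  (v4,v1,v0) [+--] → (-0.4167, -1.79, 0.372837)–(-0.4167, -1.79, -1.445)  len=1.8178
  (v2,v4,v0) [-+-] → (-0.4167, 0.461853, -1.445)–(-0.4167, -1.79, -1.445)  len=2.2519
  (v1,v7,v3) [-+-] → (-0.4167, -0.461853, 1.445)–(-0.4167, 1.79, 1.445)  len=2.2519
  (v5,v1,v4) [+-+] → (-0.4167, -1.79, 1.445)–(-0.4167, -1.79, 0.372837)  len=1.0722
  (v5,v7,v1) [++-] → (-0.4167, -0.461853, 1.445)–(-0.4167, -1.79, 1.445)  len=1.3281
  (v3,v7,v2) [-+-] → (-0.4167, 1.79, 1.445)–(-0.4167, 1.79, -0.372837)  len=1.8178
  (v6,v4,v2) [++-] → (-0.4167, 0.461853, -1.445)–(-0.4167, 1.79, -1.445)  len=1.3281
  (v2,v7,v6) [-++] → (-0.4167, 1.79, -0.372837)–(-0.4167, 1.79, -1.445)  len=1.0722

Chained into 1 loop(s):
  loop 1: 8 segments, perimeter = 12.9400
Total perimeter = 12.940


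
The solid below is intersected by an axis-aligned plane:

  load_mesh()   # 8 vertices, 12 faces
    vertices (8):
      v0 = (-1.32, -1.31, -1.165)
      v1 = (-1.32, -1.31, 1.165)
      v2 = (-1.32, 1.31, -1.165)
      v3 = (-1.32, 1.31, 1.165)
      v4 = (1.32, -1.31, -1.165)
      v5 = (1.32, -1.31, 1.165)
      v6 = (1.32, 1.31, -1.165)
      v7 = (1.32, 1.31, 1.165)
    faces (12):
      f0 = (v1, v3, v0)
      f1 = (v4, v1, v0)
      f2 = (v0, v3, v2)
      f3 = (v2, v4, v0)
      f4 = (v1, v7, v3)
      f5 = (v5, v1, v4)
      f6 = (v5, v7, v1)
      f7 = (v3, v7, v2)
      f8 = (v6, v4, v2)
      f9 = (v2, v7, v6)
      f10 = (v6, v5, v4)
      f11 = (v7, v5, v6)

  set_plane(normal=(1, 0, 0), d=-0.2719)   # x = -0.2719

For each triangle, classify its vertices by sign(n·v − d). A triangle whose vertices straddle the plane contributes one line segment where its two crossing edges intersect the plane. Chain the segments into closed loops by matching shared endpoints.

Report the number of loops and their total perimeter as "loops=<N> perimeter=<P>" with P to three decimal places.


Straddling triangles (8 of 12):
  (v4,v1,v0) [+--] → (-0.2719, -1.31, 0.239972)–(-0.2719, -1.31, -1.165)  len=1.4050
  (v2,v4,v0) [-+-] → (-0.2719, 0.26984, -1.165)–(-0.2719, -1.31, -1.165)  len=1.5798
  (v1,v7,v3) [-+-] → (-0.2719, -0.26984, 1.165)–(-0.2719, 1.31, 1.165)  len=1.5798
  (v5,v1,v4) [+-+] → (-0.2719, -1.31, 1.165)–(-0.2719, -1.31, 0.239972)  len=0.9250
  (v5,v7,v1) [++-] → (-0.2719, -0.26984, 1.165)–(-0.2719, -1.31, 1.165)  len=1.0402
  (v3,v7,v2) [-+-] → (-0.2719, 1.31, 1.165)–(-0.2719, 1.31, -0.239972)  len=1.4050
  (v6,v4,v2) [++-] → (-0.2719, 0.26984, -1.165)–(-0.2719, 1.31, -1.165)  len=1.0402
  (v2,v7,v6) [-++] → (-0.2719, 1.31, -0.239972)–(-0.2719, 1.31, -1.165)  len=0.9250

Chained into 1 loop(s):
  loop 1: 8 segments, perimeter = 9.9000
Total perimeter = 9.900

loops=1 perimeter=9.900


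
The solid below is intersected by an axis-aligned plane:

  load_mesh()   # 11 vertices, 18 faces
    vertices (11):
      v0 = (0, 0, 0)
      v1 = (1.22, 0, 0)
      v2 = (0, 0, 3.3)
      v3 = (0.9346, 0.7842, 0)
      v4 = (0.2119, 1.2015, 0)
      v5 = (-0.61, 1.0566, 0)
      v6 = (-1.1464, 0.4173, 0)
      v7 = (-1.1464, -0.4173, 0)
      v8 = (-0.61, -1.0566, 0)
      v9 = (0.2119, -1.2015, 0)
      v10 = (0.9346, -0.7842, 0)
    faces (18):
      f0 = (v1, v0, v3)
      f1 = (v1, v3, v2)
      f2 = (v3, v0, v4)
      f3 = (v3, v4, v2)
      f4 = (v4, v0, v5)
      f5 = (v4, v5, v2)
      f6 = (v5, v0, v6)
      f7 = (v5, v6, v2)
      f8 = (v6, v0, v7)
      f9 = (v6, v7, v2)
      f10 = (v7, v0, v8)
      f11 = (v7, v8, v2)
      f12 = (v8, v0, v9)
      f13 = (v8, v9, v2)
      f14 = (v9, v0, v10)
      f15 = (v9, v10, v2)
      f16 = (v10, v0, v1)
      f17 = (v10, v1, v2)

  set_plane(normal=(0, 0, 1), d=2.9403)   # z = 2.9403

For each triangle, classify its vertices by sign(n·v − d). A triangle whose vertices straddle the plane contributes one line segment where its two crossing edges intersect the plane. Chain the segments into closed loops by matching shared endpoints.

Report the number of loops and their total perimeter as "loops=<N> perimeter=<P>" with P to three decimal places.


loops=1 perimeter=0.819

Straddling triangles (9 of 18):
  (v1,v3,v2) [--+] → (0.101871, 0.0854778, 2.9403)–(0.13298, 0, 2.9403)  len=0.0910
  (v3,v4,v2) [--+] → (0.0230971, 0.130963, 2.9403)–(0.101871, 0.0854778, 2.9403)  len=0.0910
  (v4,v5,v2) [--+] → (-0.06649, 0.115169, 2.9403)–(0.0230971, 0.130963, 2.9403)  len=0.0910
  (v5,v6,v2) [--+] → (-0.124958, 0.0454857, 2.9403)–(-0.06649, 0.115169, 2.9403)  len=0.0910
  (v6,v7,v2) [--+] → (-0.124958, -0.0454857, 2.9403)–(-0.124958, 0.0454857, 2.9403)  len=0.0910
  (v7,v8,v2) [--+] → (-0.06649, -0.115169, 2.9403)–(-0.124958, -0.0454857, 2.9403)  len=0.0910
  (v8,v9,v2) [--+] → (0.0230971, -0.130963, 2.9403)–(-0.06649, -0.115169, 2.9403)  len=0.0910
  (v9,v10,v2) [--+] → (0.101871, -0.0854778, 2.9403)–(0.0230971, -0.130963, 2.9403)  len=0.0910
  (v10,v1,v2) [--+] → (0.13298, 0, 2.9403)–(0.101871, -0.0854778, 2.9403)  len=0.0910

Chained into 1 loop(s):
  loop 1: 9 segments, perimeter = 0.8187
Total perimeter = 0.819


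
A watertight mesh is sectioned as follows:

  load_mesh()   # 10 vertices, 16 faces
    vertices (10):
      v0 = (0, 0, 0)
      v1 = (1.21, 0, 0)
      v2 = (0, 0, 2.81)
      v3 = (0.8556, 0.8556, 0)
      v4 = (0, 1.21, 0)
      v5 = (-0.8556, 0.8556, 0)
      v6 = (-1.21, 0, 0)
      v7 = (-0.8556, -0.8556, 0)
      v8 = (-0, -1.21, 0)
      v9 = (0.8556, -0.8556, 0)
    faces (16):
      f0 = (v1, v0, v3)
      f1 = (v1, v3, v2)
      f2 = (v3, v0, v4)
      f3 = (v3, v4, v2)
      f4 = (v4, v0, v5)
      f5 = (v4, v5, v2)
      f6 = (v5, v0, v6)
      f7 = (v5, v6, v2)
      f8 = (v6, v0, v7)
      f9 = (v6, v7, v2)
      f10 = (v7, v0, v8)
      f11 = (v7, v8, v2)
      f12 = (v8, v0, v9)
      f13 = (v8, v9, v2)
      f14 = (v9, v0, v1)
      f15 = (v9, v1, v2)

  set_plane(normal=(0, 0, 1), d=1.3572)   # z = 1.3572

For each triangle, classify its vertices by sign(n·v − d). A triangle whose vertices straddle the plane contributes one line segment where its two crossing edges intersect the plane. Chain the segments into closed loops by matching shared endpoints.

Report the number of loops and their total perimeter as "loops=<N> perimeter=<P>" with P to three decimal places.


loops=1 perimeter=3.830

Straddling triangles (8 of 16):
  (v1,v3,v2) [--+] → (0.442354, 0.442354, 1.3572)–(0.625583, 0, 1.3572)  len=0.4788
  (v3,v4,v2) [--+] → (0, 0.625583, 1.3572)–(0.442354, 0.442354, 1.3572)  len=0.4788
  (v4,v5,v2) [--+] → (-0.442354, 0.442354, 1.3572)–(0, 0.625583, 1.3572)  len=0.4788
  (v5,v6,v2) [--+] → (-0.625583, 0, 1.3572)–(-0.442354, 0.442354, 1.3572)  len=0.4788
  (v6,v7,v2) [--+] → (-0.442354, -0.442354, 1.3572)–(-0.625583, 0, 1.3572)  len=0.4788
  (v7,v8,v2) [--+] → (0, -0.625583, 1.3572)–(-0.442354, -0.442354, 1.3572)  len=0.4788
  (v8,v9,v2) [--+] → (0.442354, -0.442354, 1.3572)–(0, -0.625583, 1.3572)  len=0.4788
  (v9,v1,v2) [--+] → (0.625583, 0, 1.3572)–(0.442354, -0.442354, 1.3572)  len=0.4788

Chained into 1 loop(s):
  loop 1: 8 segments, perimeter = 3.8304
Total perimeter = 3.830


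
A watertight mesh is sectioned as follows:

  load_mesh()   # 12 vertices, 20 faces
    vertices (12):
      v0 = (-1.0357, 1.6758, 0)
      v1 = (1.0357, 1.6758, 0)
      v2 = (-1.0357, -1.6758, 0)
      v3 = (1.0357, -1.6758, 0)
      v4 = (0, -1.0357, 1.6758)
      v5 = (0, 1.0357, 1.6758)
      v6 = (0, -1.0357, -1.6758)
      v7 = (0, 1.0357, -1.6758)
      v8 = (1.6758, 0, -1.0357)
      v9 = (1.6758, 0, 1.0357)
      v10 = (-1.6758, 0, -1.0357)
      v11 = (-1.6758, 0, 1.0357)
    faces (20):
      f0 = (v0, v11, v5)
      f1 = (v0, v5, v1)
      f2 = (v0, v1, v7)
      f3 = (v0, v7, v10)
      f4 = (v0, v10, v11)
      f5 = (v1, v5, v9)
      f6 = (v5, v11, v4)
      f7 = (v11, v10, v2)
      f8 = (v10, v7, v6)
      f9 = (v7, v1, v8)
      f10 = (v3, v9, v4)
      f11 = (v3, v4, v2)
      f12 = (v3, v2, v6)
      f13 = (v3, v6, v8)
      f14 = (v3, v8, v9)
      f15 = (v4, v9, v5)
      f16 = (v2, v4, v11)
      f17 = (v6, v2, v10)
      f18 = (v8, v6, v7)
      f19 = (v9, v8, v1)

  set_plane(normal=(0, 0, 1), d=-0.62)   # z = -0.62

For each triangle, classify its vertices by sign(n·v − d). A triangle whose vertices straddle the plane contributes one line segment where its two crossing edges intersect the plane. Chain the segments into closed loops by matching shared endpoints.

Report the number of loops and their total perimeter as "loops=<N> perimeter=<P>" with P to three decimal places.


Straddling triangles (10 of 20):
  (v0,v1,v7) [++-] → (0.652519, 1.43898, -0.62)–(-0.652519, 1.43898, -0.62)  len=1.3050
  (v0,v7,v10) [+--] → (-0.652519, 1.43898, -0.62)–(-1.41888, 0.672618, -0.62)  len=1.0838
  (v0,v10,v11) [+-+] → (-1.41888, 0.672618, -0.62)–(-1.6758, 0, -0.62)  len=0.7200
  (v11,v10,v2) [+-+] → (-1.6758, 0, -0.62)–(-1.41888, -0.672618, -0.62)  len=0.7200
  (v7,v1,v8) [-+-] → (0.652519, 1.43898, -0.62)–(1.41888, 0.672618, -0.62)  len=1.0838
  (v3,v2,v6) [++-] → (-0.652519, -1.43898, -0.62)–(0.652519, -1.43898, -0.62)  len=1.3050
  (v3,v6,v8) [+--] → (0.652519, -1.43898, -0.62)–(1.41888, -0.672618, -0.62)  len=1.0838
  (v3,v8,v9) [+-+] → (1.41888, -0.672618, -0.62)–(1.6758, 0, -0.62)  len=0.7200
  (v6,v2,v10) [-+-] → (-0.652519, -1.43898, -0.62)–(-1.41888, -0.672618, -0.62)  len=1.0838
  (v9,v8,v1) [+-+] → (1.6758, 0, -0.62)–(1.41888, 0.672618, -0.62)  len=0.7200

Chained into 1 loop(s):
  loop 1: 10 segments, perimeter = 9.8253
Total perimeter = 9.825

loops=1 perimeter=9.825


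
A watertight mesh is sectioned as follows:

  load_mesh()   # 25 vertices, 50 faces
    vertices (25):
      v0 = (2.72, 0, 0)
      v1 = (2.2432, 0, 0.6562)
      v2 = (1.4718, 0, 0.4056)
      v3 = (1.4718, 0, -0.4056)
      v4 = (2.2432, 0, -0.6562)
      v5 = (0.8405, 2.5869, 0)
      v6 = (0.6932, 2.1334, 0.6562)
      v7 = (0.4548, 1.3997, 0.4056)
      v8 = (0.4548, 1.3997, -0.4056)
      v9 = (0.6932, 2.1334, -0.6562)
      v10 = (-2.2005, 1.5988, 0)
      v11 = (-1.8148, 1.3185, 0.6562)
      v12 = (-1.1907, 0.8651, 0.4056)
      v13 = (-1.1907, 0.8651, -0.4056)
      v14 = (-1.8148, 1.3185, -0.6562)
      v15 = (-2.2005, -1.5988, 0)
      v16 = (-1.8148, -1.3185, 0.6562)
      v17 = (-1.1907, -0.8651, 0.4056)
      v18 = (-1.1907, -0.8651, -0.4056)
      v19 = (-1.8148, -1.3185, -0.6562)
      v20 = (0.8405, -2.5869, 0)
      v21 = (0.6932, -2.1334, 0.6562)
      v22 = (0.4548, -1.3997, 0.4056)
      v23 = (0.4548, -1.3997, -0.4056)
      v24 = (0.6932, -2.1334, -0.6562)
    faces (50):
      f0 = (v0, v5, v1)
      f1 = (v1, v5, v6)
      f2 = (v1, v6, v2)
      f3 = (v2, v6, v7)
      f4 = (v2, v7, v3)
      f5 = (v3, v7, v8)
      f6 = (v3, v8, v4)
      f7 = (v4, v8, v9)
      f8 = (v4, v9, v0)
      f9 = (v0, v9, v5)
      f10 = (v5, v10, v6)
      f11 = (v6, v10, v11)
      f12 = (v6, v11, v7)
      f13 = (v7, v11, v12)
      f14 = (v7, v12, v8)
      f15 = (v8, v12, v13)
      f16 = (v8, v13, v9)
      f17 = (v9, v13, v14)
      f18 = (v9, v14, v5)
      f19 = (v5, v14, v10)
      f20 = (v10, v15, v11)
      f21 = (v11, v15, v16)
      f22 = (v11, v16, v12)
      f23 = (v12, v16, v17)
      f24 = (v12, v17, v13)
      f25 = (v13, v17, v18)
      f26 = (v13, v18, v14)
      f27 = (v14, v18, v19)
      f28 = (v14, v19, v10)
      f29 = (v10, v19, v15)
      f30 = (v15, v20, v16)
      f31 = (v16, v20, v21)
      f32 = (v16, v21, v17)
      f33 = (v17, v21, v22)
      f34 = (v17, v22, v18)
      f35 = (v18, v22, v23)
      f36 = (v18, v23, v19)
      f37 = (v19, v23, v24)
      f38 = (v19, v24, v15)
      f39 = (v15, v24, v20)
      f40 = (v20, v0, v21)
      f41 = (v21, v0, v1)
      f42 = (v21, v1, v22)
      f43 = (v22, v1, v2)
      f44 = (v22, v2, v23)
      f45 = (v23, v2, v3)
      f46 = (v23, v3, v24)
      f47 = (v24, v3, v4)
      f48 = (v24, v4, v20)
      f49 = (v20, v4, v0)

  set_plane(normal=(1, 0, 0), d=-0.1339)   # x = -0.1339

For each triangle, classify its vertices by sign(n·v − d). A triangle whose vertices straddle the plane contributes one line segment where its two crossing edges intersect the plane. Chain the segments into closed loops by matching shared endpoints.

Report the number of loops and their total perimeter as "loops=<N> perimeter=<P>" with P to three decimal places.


Straddling triangles (20 of 50):
  (v5,v10,v6) [+-+] → (-0.1339, 2.27029, 0)–(-0.1339, 1.9806, 0.46864)  len=0.5510
  (v6,v10,v11) [+--] → (-0.1339, 1.9806, 0.46864)–(-0.1339, 1.86466, 0.6562)  len=0.2205
  (v6,v11,v7) [+-+] → (-0.1339, 1.86466, 0.6562)–(-0.1339, 1.37864, 0.470602)  len=0.5203
  (v7,v11,v12) [+--] → (-0.1339, 1.37864, 0.470602)–(-0.1339, 1.20844, 0.4056)  len=0.1822
  (v7,v12,v8) [+-+] → (-0.1339, 1.20844, 0.4056)–(-0.1339, 1.20844, -0.115382)  len=0.5210
  (v8,v12,v13) [+--] → (-0.1339, 1.20844, -0.115382)–(-0.1339, 1.20844, -0.4056)  len=0.2902
  (v8,v13,v9) [+-+] → (-0.1339, 1.20844, -0.4056)–(-0.1339, 1.57657, -0.546178)  len=0.3941
  (v9,v13,v14) [+--] → (-0.1339, 1.57657, -0.546178)–(-0.1339, 1.86466, -0.6562)  len=0.3084
  (v9,v14,v5) [+-+] → (-0.1339, 1.86466, -0.6562)–(-0.1339, 2.12144, -0.240802)  len=0.4884
  (v5,v14,v10) [+--] → (-0.1339, 2.12144, -0.240802)–(-0.1339, 2.27029, 0)  len=0.2831
  (v15,v20,v16) [-+-] → (-0.1339, -2.27029, 0)–(-0.1339, -2.12144, 0.240802)  len=0.2831
  (v16,v20,v21) [-++] → (-0.1339, -2.12144, 0.240802)–(-0.1339, -1.86466, 0.6562)  len=0.4884
  (v16,v21,v17) [-+-] → (-0.1339, -1.86466, 0.6562)–(-0.1339, -1.57657, 0.546178)  len=0.3084
  (v17,v21,v22) [-++] → (-0.1339, -1.57657, 0.546178)–(-0.1339, -1.20844, 0.4056)  len=0.3941
  (v17,v22,v18) [-+-] → (-0.1339, -1.20844, 0.4056)–(-0.1339, -1.20844, 0.115382)  len=0.2902
  (v18,v22,v23) [-++] → (-0.1339, -1.20844, 0.115382)–(-0.1339, -1.20844, -0.4056)  len=0.5210
  (v18,v23,v19) [-+-] → (-0.1339, -1.20844, -0.4056)–(-0.1339, -1.37864, -0.470602)  len=0.1822
  (v19,v23,v24) [-++] → (-0.1339, -1.37864, -0.470602)–(-0.1339, -1.86466, -0.6562)  len=0.5203
  (v19,v24,v15) [-+-] → (-0.1339, -1.86466, -0.6562)–(-0.1339, -1.9806, -0.46864)  len=0.2205
  (v15,v24,v20) [-++] → (-0.1339, -1.9806, -0.46864)–(-0.1339, -2.27029, 0)  len=0.5510

Chained into 2 loop(s):
  loop 1: 10 segments, perimeter = 3.7590
  loop 2: 10 segments, perimeter = 3.7590
Total perimeter = 7.518

loops=2 perimeter=7.518
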